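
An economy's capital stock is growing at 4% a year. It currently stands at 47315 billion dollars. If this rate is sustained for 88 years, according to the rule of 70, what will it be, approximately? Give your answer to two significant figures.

Doubling time ≈ 70/4 = 17.50 years.
88 years is 88/17.50 ≈ 5.03 doublings, a factor of 2^5.03 ≈ 32.67.
47315 × 32.67 ≈ 1500000 billion dollars.

1500000 billion dollars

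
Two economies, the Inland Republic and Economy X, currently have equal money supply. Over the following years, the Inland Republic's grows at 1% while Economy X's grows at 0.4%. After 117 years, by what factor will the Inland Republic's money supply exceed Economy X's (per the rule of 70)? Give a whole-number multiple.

Rate gap = 1% − 0.4% = 0.6 points.
The ratio doubles every 70/0.6 ≈ 116.67 years.
117/116.67 ≈ 1.00 doublings → ratio ≈ 2^1.00 ≈ 2.

≈ 2 times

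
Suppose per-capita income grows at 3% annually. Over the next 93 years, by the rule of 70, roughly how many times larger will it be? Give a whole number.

At 3% one doubling takes ≈ 23.33 years; 93 years is 4 of them, so ×16.

≈ 16 times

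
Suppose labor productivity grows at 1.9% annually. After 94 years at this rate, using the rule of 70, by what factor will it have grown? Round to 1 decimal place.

Doubles every ≈ 36.84 years (70/1.9).
94 years is 2.55 doublings; 2^2.55 ≈ 5.9×.

about 5.9 times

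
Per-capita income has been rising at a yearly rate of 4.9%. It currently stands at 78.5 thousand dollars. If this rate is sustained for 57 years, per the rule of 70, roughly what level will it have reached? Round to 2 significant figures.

Doubling time ≈ 70/4.9 = 14.29 years.
57 years is 57/14.29 ≈ 3.99 doublings, a factor of 2^3.99 ≈ 15.89.
78.5 × 15.89 ≈ 1200 thousand dollars.

about 1200 thousand dollars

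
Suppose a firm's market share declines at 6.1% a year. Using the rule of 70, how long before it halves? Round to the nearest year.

The rule works in reverse for decay: 70/6.1 ≈ 11.48 years to halve.

≈ 11 years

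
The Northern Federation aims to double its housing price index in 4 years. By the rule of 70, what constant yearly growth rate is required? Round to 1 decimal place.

about 17.5% per year

70 / 4 ≈ 17.50, so about 17.5% per year.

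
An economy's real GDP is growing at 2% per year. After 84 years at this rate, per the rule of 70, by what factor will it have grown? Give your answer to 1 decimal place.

Doubles every ≈ 35.00 years (70/2).
84 years is 2.40 doublings; 2^2.40 ≈ 5.3×.

around 5.3 times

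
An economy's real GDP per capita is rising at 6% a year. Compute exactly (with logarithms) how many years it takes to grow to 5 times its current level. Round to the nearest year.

28 years

t = ln(5) / ln(1 + 0.06) = 1.6094 / 0.058269 ≈ 27.62.
≈ 28 years.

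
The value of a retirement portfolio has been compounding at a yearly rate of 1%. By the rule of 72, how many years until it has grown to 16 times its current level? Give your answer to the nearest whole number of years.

One doubling takes 72/1 = 72.00 years.
Getting to 16× needs 4 doublings: 4 × 72.00 ≈ 288 years.

288 years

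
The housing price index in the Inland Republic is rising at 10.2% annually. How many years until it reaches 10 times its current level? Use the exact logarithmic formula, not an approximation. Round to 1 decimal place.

23.7 years

t = ln(10) / ln(1 + 0.102) = 2.3026 / 0.097127 ≈ 23.71.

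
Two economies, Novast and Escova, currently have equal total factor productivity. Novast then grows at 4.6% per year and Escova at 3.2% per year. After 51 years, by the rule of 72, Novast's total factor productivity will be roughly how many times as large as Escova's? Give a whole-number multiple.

Rate gap = 4.6% − 3.2% = 1.4 points.
The ratio doubles every 72/1.4 ≈ 51.43 years.
51/51.43 ≈ 0.99 doublings → ratio ≈ 2^0.99 ≈ 2.

2 times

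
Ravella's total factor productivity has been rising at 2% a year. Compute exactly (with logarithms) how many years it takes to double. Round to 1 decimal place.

t = ln(2) / ln(1 + 0.02) = 0.6931 / 0.019803 ≈ 35.00.

35.0 years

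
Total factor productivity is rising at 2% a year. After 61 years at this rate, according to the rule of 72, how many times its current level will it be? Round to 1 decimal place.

around 3.2 times

Doubling time ≈ 72/2 = 36.00 years.
61 years / 36.00 ≈ 1.69 doublings → factor 2^1.69 ≈ 3.2.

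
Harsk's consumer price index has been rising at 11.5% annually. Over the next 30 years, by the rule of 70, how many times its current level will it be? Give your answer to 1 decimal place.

Doubling time ≈ 70/11.5 = 6.09 years.
30 years / 6.09 ≈ 4.93 doublings → factor 2^4.93 ≈ 30.5.

≈ 30.5 times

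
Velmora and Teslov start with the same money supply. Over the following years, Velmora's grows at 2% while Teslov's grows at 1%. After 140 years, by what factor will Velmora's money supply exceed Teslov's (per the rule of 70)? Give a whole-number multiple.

approximately 4 times

Only the 1-point difference matters.
70/1 ≈ 70.00 years per doubling of the ratio; 140 years gives 2.00 doublings, so ≈ 4×.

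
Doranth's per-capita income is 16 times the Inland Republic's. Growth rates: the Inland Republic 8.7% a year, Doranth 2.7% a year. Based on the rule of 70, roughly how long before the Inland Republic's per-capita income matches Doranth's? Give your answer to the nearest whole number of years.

about 47 years

What matters is the difference: 6 pp.
Rule of 70 on the gap: the ratio halves every 70/6 ≈ 11.67 years.
A 16 times gap closes after 4 halvings: 4 × 11.67 ≈ 47 years.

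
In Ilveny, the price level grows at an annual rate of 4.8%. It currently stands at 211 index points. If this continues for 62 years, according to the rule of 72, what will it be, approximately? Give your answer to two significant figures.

≈ 3700 index points

It doubles every 72/4.8 ≈ 15.00 years, so 62 years is 4.13 doublings.
2^4.13 ≈ 17.51; 211 × 17.51 ≈ 3700 index points.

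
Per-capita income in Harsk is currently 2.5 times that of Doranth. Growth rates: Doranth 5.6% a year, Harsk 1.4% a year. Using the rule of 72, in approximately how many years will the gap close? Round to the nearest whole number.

The growth-rate gap is 5.6% − 1.4% = 4.2 percentage points.
So the ratio between them halves every 72/4.2 ≈ 17.14 years.
A 2.5 times gap takes log₂(2.5) ≈ 1.32 halvings to close: 1.32 × 17.14 ≈ 23 years.

23 years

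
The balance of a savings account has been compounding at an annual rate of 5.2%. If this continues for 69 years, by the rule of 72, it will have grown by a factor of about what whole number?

72/5.2 ≈ 13.85 years per doubling.
69 years fits 5 doublings: 2^5 = 32.

32 times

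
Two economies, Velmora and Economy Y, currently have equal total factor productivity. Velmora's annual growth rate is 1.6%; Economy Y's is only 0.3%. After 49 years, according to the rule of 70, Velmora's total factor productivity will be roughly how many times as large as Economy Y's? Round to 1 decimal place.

about 1.9 times

Rate gap = 1.6% − 0.3% = 1.3 points.
The ratio doubles every 70/1.3 ≈ 53.85 years.
49/53.85 ≈ 0.91 doublings → ratio ≈ 2^0.91 ≈ 1.9.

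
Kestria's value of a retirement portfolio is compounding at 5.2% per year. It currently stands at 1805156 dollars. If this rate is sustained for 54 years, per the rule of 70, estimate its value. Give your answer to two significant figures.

around 29000000 dollars

It doubles every 70/5.2 ≈ 13.46 years, so 54 years is 4.01 doublings.
2^4.01 ≈ 16.11; 1805156 × 16.11 ≈ 29000000 dollars.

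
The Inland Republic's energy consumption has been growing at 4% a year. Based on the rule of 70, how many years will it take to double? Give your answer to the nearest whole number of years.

Doubling time ≈ 70 / 4 = 17.50 years.

about 18 years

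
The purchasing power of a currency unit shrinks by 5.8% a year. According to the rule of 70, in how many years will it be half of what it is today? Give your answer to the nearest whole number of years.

roughly 12 years

Falling at 5.8%, it halves about every 70/5.8 = 12.07 years.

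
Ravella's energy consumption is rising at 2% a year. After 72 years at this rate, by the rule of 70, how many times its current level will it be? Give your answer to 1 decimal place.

≈ 4.2 times

Doubling time ≈ 70/2 = 35.00 years.
72 years / 35.00 ≈ 2.06 doublings → factor 2^2.06 ≈ 4.2.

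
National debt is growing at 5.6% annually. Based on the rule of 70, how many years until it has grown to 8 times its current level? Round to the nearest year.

≈ 38 years

Doubling time ≈ 70/5.6 = 12.50 years.
8 = 2^3, so 3 doublings → 38 years.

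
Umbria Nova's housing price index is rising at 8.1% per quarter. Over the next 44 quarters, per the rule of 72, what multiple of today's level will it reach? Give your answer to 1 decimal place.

Doubles every ≈ 8.89 quarters (72/8.1).
44 quarters is 4.95 doublings; 2^4.95 ≈ 30.9×.

≈ 30.9 times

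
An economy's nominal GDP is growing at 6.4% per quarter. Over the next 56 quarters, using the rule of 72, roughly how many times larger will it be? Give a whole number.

72/6.4 ≈ 11.25 quarters per doubling.
56 quarters fits 5 doublings: 2^5 = 32.

approximately 32 times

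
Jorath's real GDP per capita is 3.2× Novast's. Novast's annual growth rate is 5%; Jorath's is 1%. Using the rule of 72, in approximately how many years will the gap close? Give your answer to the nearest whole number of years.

about 30 years

Novast gains on Jorath at 5% − 1% = 4 points a year.
At that relative rate the gap halves every 72/4 ≈ 18.00 years.
A 3.2× gap takes log₂(3.2) ≈ 1.68 halvings to close: 1.68 × 18.00 ≈ 30 years.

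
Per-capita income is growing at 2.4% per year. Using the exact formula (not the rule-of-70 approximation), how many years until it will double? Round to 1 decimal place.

t = ln(2) / ln(1 + 0.024) = 0.6931 / 0.023717 ≈ 29.22.

29.2 years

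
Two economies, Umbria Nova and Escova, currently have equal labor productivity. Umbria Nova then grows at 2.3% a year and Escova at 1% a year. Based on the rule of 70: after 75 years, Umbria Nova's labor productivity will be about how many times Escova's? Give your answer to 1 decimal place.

about 2.6 times

Rate gap = 2.3% − 1% = 1.3 points.
The ratio doubles every 70/1.3 ≈ 53.85 years.
75/53.85 ≈ 1.39 doublings → ratio ≈ 2^1.39 ≈ 2.6.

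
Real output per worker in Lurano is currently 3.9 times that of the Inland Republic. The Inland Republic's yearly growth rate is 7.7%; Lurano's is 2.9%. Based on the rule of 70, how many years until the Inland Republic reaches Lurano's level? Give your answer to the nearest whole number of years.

29 years

The growth-rate gap is 7.7% − 2.9% = 4.8 percentage points.
So the ratio between them halves every 70/4.8 ≈ 14.58 years.
A 3.9 times gap takes log₂(3.9) ≈ 1.96 halvings to close: 1.96 × 14.58 ≈ 29 years.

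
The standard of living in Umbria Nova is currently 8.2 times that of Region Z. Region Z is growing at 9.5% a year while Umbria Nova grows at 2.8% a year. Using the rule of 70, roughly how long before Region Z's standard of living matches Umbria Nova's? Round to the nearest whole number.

roughly 32 years

What matters is the difference: 6.7 pp.
Rule of 70 on the gap: the ratio halves every 70/6.7 ≈ 10.45 years.
An 8.2 times gap takes log₂(8.2) ≈ 3.04 halvings to close: 3.04 × 10.45 ≈ 32 years.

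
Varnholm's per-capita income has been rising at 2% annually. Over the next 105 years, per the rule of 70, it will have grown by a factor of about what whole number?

≈ 8 times

70/2 ≈ 35.00 years per doubling.
105 years fits 3 doublings: 2^3 = 8.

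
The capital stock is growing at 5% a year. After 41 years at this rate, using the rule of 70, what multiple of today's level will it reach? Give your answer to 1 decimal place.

Doubles every ≈ 14.00 years (70/5).
41 years is 2.93 doublings; 2^2.93 ≈ 7.6×.

approximately 7.6 times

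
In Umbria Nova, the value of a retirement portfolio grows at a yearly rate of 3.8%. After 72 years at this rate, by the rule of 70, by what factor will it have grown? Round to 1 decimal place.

approximately 15.0 times

Doubles every ≈ 18.42 years (70/3.8).
72 years is 3.91 doublings; 2^3.91 ≈ 15.0×.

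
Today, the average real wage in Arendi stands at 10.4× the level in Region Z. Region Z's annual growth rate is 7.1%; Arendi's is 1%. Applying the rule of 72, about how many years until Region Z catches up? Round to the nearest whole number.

Region Z gains on Arendi at 7.1% − 1% = 6.1 points a year.
At that relative rate the gap halves every 72/6.1 ≈ 11.80 years.
A 10.4× gap takes log₂(10.4) ≈ 3.38 halvings to close: 3.38 × 11.80 ≈ 40 years.

about 40 years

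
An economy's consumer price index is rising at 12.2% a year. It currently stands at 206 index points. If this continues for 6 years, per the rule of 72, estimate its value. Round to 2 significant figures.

approximately 420 index points

Doubling time ≈ 72/12.2 = 5.90 years.
6 years is 6/5.90 ≈ 1.02 doublings, a factor of 2^1.02 ≈ 2.03.
206 × 2.03 ≈ 420 index points.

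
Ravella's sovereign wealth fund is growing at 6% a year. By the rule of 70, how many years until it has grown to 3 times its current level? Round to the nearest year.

Doubling time ≈ 70/6 = 11.67 years.
3× is log₂ 3 ≈ 1.58 doublings, so ≈ 1.58 × 11.67 = 18 years.

around 18 years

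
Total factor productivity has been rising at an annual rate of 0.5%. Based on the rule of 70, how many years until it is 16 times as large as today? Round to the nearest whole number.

roughly 560 years

At 0.5% it doubles every 70/0.5 ≈ 140.00 years.
Getting to 16× needs 4 doublings: 4 × 140.00 ≈ 560 years.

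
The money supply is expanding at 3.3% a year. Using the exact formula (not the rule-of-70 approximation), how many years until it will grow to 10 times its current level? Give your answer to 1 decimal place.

70.9 years

t = ln(10) / ln(1 + 0.033) = 2.3026 / 0.032467 ≈ 70.92.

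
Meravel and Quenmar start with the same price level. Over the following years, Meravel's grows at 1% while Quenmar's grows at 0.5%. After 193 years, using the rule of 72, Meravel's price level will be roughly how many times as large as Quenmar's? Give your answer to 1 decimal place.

approximately 2.5 times

Meravel pulls ahead at 0.5 pp per year, so the ratio doubles every 72/0.5 ≈ 144.00 years.
In 193 years that's 1.34 doublings: 2^1.34 ≈ 2.5.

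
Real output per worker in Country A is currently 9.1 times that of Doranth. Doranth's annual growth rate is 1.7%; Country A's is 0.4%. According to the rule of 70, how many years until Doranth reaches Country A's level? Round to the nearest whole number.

approximately 172 years

What matters is the difference: 1.3 pp.
Rule of 70 on the gap: the ratio halves every 70/1.3 ≈ 53.85 years.
A 9.1 times gap takes log₂(9.1) ≈ 3.19 halvings to close: 3.19 × 53.85 ≈ 172 years.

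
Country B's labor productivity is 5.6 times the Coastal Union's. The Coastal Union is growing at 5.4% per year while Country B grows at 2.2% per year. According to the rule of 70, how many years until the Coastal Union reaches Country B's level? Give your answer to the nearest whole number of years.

about 54 years

The growth-rate gap is 5.4% − 2.2% = 3.2 percentage points.
So the ratio between them halves every 70/3.2 ≈ 21.88 years.
A 5.6 times gap takes log₂(5.6) ≈ 2.49 halvings to close: 2.49 × 21.88 ≈ 54 years.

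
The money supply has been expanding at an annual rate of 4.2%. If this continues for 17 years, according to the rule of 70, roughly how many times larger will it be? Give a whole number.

At 4.2% one doubling takes ≈ 16.67 years; 17 years is 1 of them, so ×2.

approximately 2 times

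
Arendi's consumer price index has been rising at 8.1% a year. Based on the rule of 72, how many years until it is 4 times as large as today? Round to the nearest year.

≈ 18 years

Doubling time ≈ 72/8.1 = 8.89 years.
4 = 2^2, so 2 doublings → 18 years.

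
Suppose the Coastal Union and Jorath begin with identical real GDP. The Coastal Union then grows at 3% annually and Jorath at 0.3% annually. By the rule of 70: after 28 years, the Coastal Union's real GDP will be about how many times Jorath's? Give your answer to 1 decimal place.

approximately 2.1 times

the Coastal Union pulls ahead at 2.7 pp per year, so the ratio doubles every 70/2.7 ≈ 25.93 years.
In 28 years that's 1.08 doublings: 2^1.08 ≈ 2.1.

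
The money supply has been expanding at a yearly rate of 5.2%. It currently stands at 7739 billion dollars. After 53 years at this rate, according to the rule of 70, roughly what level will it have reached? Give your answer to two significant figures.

approximately 120000 billion dollars

Doubling time ≈ 70/5.2 = 13.46 years.
53 years is 53/13.46 ≈ 3.94 doublings, a factor of 2^3.94 ≈ 15.35.
7739 × 15.35 ≈ 120000 billion dollars.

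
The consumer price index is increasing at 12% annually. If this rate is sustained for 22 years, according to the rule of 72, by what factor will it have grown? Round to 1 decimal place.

about 12.7 times

Doubles every ≈ 6.00 years (72/12).
22 years is 3.67 doublings; 2^3.67 ≈ 12.7×.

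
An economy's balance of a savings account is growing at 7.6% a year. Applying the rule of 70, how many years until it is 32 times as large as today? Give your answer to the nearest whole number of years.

Doubling time ≈ 70/7.6 = 9.21 years.
32 = 2^5, so 5 doublings → 46 years.

roughly 46 years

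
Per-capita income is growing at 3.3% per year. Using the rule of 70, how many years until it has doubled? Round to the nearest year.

At 3.3%, doubling takes about 70/3.3 = 21.21 years.

≈ 21 years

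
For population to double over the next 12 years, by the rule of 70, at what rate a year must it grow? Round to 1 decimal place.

approximately 5.8%

70 / 12 ≈ 5.83, so about 5.8% a year.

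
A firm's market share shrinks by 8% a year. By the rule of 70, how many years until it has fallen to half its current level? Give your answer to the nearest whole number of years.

≈ 9 years

Halving time ≈ 70 / 8 = 8.75 → 9 years.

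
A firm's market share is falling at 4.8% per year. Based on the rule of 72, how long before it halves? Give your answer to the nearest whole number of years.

roughly 15 years

The rule works in reverse for decay: 72/4.8 ≈ 15.00 years to halve.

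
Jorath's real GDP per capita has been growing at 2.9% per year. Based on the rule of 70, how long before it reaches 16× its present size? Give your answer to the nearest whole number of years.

97 years

Doubling time ≈ 70/2.9 = 24.14 years.
16 = 2^4, so 4 doublings → 97 years.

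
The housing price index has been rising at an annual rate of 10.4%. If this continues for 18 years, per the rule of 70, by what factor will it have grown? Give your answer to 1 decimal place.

roughly 6.4 times

Doubling time ≈ 70/10.4 = 6.73 years.
18 years / 6.73 ≈ 2.67 doublings → factor 2^2.67 ≈ 6.4.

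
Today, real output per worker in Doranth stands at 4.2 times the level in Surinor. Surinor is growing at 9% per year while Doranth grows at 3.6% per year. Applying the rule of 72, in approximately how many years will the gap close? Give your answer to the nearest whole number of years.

around 28 years

The growth-rate gap is 9% − 3.6% = 5.4 percentage points.
So the ratio between them halves every 72/5.4 ≈ 13.33 years.
A 4.2 times gap takes log₂(4.2) ≈ 2.07 halvings to close: 2.07 × 13.33 ≈ 28 years.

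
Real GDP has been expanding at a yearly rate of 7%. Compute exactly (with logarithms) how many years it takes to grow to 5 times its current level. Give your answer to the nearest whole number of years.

24 years

t = ln(5) / ln(1 + 0.07) = 1.6094 / 0.067659 ≈ 23.79.
≈ 24 years.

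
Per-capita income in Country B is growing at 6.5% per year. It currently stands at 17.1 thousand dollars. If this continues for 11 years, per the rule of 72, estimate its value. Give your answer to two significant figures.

about 34 thousand dollars

Doubling time ≈ 72/6.5 = 11.08 years.
11 years is 11/11.08 ≈ 0.99 doublings, a factor of 2^0.99 ≈ 1.99.
17.1 × 1.99 ≈ 34 thousand dollars.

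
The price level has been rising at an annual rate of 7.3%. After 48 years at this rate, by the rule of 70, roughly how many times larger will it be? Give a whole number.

around 32 times

70/7.3 ≈ 9.59 years per doubling.
48 years fits 5 doublings: 2^5 = 32.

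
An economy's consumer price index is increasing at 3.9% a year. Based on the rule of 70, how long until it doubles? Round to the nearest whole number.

around 18 years

Doubling time ≈ 70 / 3.9 = 17.95 years.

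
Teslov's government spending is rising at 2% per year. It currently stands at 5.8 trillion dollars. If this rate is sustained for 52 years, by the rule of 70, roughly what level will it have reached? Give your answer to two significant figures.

around 16 trillion dollars

Doubling time ≈ 70/2 = 35.00 years.
52 years is 52/35.00 ≈ 1.49 doublings, a factor of 2^1.49 ≈ 2.81.
5.8 × 2.81 ≈ 16 trillion dollars.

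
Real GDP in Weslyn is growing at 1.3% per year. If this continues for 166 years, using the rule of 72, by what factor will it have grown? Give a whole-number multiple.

approximately 8 times

At 1.3% one doubling takes ≈ 55.38 years; 166 years is 3 of them, so ×8.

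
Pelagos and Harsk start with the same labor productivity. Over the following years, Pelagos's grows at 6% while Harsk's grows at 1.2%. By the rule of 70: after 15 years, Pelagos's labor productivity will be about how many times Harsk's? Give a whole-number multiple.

Pelagos pulls ahead at 4.8 pp per year, so the ratio doubles every 70/4.8 ≈ 14.58 years.
In 15 years that's 1.03 doublings: 2^1.03 ≈ 2.

2 times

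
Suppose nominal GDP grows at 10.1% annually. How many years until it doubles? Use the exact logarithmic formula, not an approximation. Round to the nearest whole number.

7 years

t = ln(2) / ln(1 + 0.101) = 0.6931 / 0.096219 ≈ 7.20.
≈ 7 years.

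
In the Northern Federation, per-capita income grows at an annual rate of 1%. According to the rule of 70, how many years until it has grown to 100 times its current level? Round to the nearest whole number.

Doubling time ≈ 70/1 = 70.00 years.
100× is log₂ 100 ≈ 6.64 doublings, so ≈ 6.64 × 70.00 = 465 years.

≈ 465 years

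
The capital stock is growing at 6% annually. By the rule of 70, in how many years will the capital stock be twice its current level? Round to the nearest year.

Doubling time ≈ 70 / 6 = 11.67 years.

about 12 years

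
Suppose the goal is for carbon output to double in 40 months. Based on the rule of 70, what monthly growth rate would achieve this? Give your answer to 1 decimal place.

70 / 40 ≈ 1.75, so about 1.8% per month.

around 1.8%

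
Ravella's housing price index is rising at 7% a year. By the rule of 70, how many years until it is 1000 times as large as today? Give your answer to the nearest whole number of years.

around 100 years

Doubling time ≈ 70/7 = 10.00 years.
Reaching 1000× takes log₂(1000) ≈ 9.97 doublings.
9.97 × 10.00 ≈ 100 years.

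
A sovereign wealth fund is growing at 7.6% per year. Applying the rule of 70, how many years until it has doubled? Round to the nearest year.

9 years

At 7.6%, doubling takes about 70/7.6 = 9.21 years.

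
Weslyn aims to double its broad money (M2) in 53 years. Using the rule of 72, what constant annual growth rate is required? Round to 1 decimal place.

1.4%

72 / 53 ≈ 1.36, so about 1.4% annually.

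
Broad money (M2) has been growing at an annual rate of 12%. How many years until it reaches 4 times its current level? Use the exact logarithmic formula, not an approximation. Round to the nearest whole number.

t = ln(4) / ln(1 + 0.12) = 1.3863 / 0.113329 ≈ 12.23.
≈ 12 years.

12 years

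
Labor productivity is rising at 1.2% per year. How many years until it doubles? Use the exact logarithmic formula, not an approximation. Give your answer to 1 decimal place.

t = ln(2) / ln(1 + 0.012) = 0.6931 / 0.011929 ≈ 58.10.

58.1 years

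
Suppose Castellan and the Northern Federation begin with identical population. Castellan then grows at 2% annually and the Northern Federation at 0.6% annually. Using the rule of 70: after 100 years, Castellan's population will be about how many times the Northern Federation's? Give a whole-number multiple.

≈ 4 times

Castellan pulls ahead at 1.4 pp per year, so the ratio doubles every 70/1.4 ≈ 50.00 years.
In 100 years that's 2.00 doublings: 2^2.00 ≈ 4.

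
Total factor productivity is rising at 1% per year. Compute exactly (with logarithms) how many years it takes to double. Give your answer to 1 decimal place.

t = ln(2) / ln(1 + 0.01) = 0.6931 / 0.009950 ≈ 69.66.

69.7 years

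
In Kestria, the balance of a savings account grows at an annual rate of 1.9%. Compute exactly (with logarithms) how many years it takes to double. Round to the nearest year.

t = ln(2) / ln(1 + 0.019) = 0.6931 / 0.018822 ≈ 36.82.
≈ 37 years.

37 years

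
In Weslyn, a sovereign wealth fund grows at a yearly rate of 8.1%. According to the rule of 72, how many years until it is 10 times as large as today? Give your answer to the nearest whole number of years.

One doubling takes 72/8.1 = 8.89 years.
10× is log₂ 10 ≈ 3.32 doublings, so ≈ 3.32 × 8.89 = 30 years.

roughly 30 years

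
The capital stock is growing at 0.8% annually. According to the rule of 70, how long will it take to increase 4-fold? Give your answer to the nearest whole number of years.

One doubling takes 70/0.8 = 87.50 years.
4× is 2 doublings, so 2 × 87.50 ≈ 175 years.

roughly 175 years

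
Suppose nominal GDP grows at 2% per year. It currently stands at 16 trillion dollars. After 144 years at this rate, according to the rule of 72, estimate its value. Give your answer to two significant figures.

It doubles every 72/2 ≈ 36.00 years, so 144 years is 4.00 doublings.
2^4.00 ≈ 16.00; 16 × 16.00 ≈ 260 trillion dollars.

260 trillion dollars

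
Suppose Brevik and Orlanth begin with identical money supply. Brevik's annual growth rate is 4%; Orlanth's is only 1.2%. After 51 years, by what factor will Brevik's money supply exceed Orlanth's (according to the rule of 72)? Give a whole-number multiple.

around 4 times

Only the 2.8-point difference matters.
72/2.8 ≈ 25.71 years per doubling of the ratio; 51 years gives 1.98 doublings, so ≈ 4×.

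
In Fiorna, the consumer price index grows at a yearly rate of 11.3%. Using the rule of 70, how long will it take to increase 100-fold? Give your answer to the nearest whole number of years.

Doubling time ≈ 70/11.3 = 6.19 years.
100× is log₂ 100 ≈ 6.64 doublings, so ≈ 6.64 × 6.19 = 41 years.

around 41 years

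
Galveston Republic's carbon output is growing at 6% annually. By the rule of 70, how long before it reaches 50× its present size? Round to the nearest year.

One doubling takes 70/6 = 11.67 years.
Reaching 50× takes log₂(50) ≈ 5.64 doublings.
5.64 × 11.67 ≈ 66 years.

roughly 66 years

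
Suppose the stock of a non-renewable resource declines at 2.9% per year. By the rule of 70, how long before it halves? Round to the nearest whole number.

Halving time ≈ 70 / 2.9 = 24.14 → 24 years.

around 24 years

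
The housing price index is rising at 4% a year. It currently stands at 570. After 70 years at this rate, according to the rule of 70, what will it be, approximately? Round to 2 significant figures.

It doubles every 70/4 ≈ 17.50 years, so 70 years is 4.00 doublings.
2^4.00 ≈ 16.00; 570 × 16.00 ≈ 9100.

9100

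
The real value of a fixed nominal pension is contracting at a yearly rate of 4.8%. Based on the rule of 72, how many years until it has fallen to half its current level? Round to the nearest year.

around 15 years

The rule works in reverse for decay: 72/4.8 ≈ 15.00 years to halve.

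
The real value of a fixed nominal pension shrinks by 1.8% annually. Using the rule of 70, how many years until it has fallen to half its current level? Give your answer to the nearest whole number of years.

approximately 39 years

The rule works in reverse for decay: 70/1.8 ≈ 38.89 years to halve.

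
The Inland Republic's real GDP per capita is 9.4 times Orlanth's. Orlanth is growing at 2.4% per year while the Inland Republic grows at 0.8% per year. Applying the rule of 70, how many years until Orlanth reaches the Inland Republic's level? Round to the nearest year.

approximately 141 years

What matters is the difference: 1.6 pp.
Rule of 70 on the gap: the ratio halves every 70/1.6 ≈ 43.75 years.
A 9.4 times gap takes log₂(9.4) ≈ 3.23 halvings to close: 3.23 × 43.75 ≈ 141 years.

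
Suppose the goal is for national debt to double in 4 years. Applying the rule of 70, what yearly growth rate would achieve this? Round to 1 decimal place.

70 / 4 ≈ 17.50, so about 17.5% per year.

17.5%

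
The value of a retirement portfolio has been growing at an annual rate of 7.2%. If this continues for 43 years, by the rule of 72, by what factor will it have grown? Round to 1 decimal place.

≈ 19.7 times

Doubles every ≈ 10.00 years (72/7.2).
43 years is 4.30 doublings; 2^4.30 ≈ 19.7×.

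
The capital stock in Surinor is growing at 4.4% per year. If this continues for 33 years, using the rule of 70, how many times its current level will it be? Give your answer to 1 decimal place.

Doubles every ≈ 15.91 years (70/4.4).
33 years is 2.07 doublings; 2^2.07 ≈ 4.2×.

about 4.2 times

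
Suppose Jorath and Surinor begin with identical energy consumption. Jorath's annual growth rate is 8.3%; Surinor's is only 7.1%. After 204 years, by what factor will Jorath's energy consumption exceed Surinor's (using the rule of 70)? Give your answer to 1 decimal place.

Only the 1.2-point difference matters.
70/1.2 ≈ 58.33 years per doubling of the ratio; 204 years gives 3.50 doublings, so ≈ 11.3×.

approximately 11.3 times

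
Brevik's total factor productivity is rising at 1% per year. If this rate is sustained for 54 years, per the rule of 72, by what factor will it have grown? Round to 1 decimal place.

approximately 1.7 times

Doubling time ≈ 72/1 = 72.00 years.
54 years / 72.00 ≈ 0.75 doublings → factor 2^0.75 ≈ 1.7.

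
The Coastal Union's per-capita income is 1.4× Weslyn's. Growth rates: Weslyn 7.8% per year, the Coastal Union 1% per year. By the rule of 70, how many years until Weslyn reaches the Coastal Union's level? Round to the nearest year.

What matters is the difference: 6.8 pp.
Rule of 70 on the gap: the ratio halves every 70/6.8 ≈ 10.29 years.
A 1.4× gap takes log₂(1.4) ≈ 0.49 halvings to close: 0.49 × 10.29 ≈ 5 years.

around 5 years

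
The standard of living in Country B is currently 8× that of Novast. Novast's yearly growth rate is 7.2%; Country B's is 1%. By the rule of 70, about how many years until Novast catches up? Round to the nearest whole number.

around 34 years

The growth-rate gap is 7.2% − 1% = 6.2 percentage points.
So the ratio between them halves every 70/6.2 ≈ 11.29 years.
An 8× gap closes after 3 halvings: 3 × 11.29 ≈ 34 years.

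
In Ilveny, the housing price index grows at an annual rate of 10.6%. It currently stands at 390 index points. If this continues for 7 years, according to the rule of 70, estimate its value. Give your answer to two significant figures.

Doubling time ≈ 70/10.6 = 6.60 years.
7 years is 7/6.60 ≈ 1.06 doublings, a factor of 2^1.06 ≈ 2.08.
390 × 2.08 ≈ 810 index points.

approximately 810 index points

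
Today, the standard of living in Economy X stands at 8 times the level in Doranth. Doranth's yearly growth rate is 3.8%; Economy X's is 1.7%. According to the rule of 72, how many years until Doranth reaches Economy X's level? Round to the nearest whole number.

103 years

Doranth gains on Economy X at 3.8% − 1.7% = 2.1 points a year.
At that relative rate the gap halves every 72/2.1 ≈ 34.29 years.
An 8 times gap closes after 3 halvings: 3 × 34.29 ≈ 103 years.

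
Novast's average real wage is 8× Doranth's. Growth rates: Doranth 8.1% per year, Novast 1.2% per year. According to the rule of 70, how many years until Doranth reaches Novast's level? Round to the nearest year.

around 30 years

The growth-rate gap is 8.1% − 1.2% = 6.9 percentage points.
So the ratio between them halves every 70/6.9 ≈ 10.14 years.
An 8× gap closes after 3 halvings: 3 × 10.14 ≈ 30 years.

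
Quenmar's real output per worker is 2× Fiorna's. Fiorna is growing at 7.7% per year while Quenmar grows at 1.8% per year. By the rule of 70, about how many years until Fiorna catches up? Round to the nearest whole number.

around 12 years

What matters is the difference: 5.9 pp.
Rule of 70 on the gap: the ratio halves every 70/5.9 ≈ 11.86 years.
A 2× gap closes after 1 halving: 1 × 11.86 ≈ 12 years.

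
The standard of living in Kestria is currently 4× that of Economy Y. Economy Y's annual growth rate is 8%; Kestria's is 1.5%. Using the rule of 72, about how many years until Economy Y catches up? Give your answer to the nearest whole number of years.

around 22 years

Economy Y gains on Kestria at 8% − 1.5% = 6.5 points a year.
At that relative rate the gap halves every 72/6.5 ≈ 11.08 years.
A 4× gap closes after 2 halvings: 2 × 11.08 ≈ 22 years.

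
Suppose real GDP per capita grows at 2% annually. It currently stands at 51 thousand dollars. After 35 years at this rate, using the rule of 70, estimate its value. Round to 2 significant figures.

It doubles every 70/2 ≈ 35.00 years, so 35 years is 1.00 doublings.
2^1.00 ≈ 2.00; 51 × 2.00 ≈ 100 thousand dollars.

approximately 100 thousand dollars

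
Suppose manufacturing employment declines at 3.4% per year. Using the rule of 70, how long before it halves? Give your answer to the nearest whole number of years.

Falling at 3.4%, it halves about every 70/3.4 = 20.59 years.

approximately 21 years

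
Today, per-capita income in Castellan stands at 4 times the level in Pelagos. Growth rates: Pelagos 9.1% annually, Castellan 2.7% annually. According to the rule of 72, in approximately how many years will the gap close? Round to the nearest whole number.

The growth-rate gap is 9.1% − 2.7% = 6.4 percentage points.
So the ratio between them halves every 72/6.4 ≈ 11.25 years.
A 4 times gap closes after 2 halvings: 2 × 11.25 ≈ 23 years.

≈ 23 years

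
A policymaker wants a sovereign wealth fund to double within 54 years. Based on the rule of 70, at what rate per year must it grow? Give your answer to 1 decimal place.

70 / 54 ≈ 1.30, so about 1.3% per year.

roughly 1.3%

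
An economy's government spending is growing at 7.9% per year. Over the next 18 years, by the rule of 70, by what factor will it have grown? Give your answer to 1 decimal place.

Doubling time ≈ 70/7.9 = 8.86 years.
18 years / 8.86 ≈ 2.03 doublings → factor 2^2.03 ≈ 4.1.

about 4.1 times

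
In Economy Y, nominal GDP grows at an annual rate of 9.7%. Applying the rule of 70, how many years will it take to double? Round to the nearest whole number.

about 7 years

70/9.7 ≈ 7.22, so it doubles roughly every 7 years.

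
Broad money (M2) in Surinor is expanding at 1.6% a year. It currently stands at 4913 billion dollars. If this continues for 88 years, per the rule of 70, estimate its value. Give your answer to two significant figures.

It doubles every 70/1.6 ≈ 43.75 years, so 88 years is 2.01 doublings.
2^2.01 ≈ 4.03; 4913 × 4.03 ≈ 20000 billion dollars.

around 20000 billion dollars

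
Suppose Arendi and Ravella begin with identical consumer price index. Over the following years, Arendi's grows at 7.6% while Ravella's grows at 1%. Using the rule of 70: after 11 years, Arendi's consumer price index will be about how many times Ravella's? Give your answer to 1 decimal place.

Only the 6.6-point difference matters.
70/6.6 ≈ 10.61 years per doubling of the ratio; 11 years gives 1.04 doublings, so ≈ 2.1×.

about 2.1 times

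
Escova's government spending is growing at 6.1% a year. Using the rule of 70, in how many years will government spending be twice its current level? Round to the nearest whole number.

At 6.1%, doubling takes about 70/6.1 = 11.48 years.

around 11 years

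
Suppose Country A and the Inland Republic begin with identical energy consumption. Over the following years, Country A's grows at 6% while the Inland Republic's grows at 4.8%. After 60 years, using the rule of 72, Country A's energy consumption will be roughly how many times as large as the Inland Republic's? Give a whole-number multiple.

Only the 1.2-point difference matters.
72/1.2 ≈ 60.00 years per doubling of the ratio; 60 years gives 1.00 doublings, so ≈ 2×.

approximately 2 times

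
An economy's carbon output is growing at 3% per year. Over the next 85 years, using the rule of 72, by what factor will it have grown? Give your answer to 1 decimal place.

Doubling time ≈ 72/3 = 24.00 years.
85 years / 24.00 ≈ 3.54 doublings → factor 2^3.54 ≈ 11.6.

roughly 11.6 times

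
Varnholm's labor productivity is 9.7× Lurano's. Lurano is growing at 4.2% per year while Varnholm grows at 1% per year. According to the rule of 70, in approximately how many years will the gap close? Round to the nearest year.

What matters is the difference: 3.2 pp.
Rule of 70 on the gap: the ratio halves every 70/3.2 ≈ 21.88 years.
A 9.7× gap takes log₂(9.7) ≈ 3.28 halvings to close: 3.28 × 21.88 ≈ 72 years.

approximately 72 years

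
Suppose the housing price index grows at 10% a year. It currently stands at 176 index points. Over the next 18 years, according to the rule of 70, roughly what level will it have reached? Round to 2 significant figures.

Doubling time ≈ 70/10 = 7.00 years.
18 years is 18/7.00 ≈ 2.57 doublings, a factor of 2^2.57 ≈ 5.94.
176 × 5.94 ≈ 1000 index points.

around 1000 index points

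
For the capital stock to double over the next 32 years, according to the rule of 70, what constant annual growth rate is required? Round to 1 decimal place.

about 2.2% a year

70 / 32 ≈ 2.19, so about 2.2% a year.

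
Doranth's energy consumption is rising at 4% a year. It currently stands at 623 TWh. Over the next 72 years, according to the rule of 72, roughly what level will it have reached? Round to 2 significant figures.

Doubling time ≈ 72/4 = 18.00 years.
72 years is 72/18.00 ≈ 4.00 doublings, a factor of 2^4.00 ≈ 16.00.
623 × 16.00 ≈ 10000 TWh.

around 10000 TWh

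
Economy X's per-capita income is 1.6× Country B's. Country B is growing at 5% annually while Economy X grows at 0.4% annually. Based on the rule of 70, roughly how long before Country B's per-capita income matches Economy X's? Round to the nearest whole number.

approximately 10 years

What matters is the difference: 4.6 pp.
Rule of 70 on the gap: the ratio halves every 70/4.6 ≈ 15.22 years.
A 1.6× gap takes log₂(1.6) ≈ 0.68 halvings to close: 0.68 × 15.22 ≈ 10 years.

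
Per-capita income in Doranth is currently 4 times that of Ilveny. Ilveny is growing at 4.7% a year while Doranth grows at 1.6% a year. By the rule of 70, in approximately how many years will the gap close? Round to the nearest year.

Ilveny gains on Doranth at 4.7% − 1.6% = 3.1 points a year.
At that relative rate the gap halves every 70/3.1 ≈ 22.58 years.
A 4 times gap closes after 2 halvings: 2 × 22.58 ≈ 45 years.

45 years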